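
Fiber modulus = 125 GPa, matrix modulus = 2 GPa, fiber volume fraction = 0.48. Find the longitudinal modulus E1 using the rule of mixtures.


E1 = Ef*Vf + Em*(1-Vf) = 125*0.48 + 2*0.52 = 61.04 GPa

61.04 GPa


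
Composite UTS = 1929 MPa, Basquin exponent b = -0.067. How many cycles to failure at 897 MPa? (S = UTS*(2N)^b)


N = 0.5 * (S/UTS)^(1/b) = 0.5 * (897/1929)^(1/-0.067) = 45946.2818 cycles

45946.2818 cycles


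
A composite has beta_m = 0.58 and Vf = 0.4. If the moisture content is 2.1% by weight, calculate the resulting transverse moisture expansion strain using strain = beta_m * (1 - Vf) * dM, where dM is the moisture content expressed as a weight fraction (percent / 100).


dM = 2.1/100 = 0.021
strain = beta_m * (1-Vf) * dM = 0.58 * 0.6 * 0.021 = 0.007308

0.007308


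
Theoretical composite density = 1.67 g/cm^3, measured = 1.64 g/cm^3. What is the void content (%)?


Void% = (rho_theo - rho_actual)/rho_theo * 100 = (1.67 - 1.64)/1.67 * 100 = 1.8%

1.8%


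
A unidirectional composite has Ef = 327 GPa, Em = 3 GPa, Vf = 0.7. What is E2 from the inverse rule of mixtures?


1/E2 = Vf/Ef + (1-Vf)/Em = 0.7/327 + 0.3/3
E2 = 9.79 GPa

9.79 GPa


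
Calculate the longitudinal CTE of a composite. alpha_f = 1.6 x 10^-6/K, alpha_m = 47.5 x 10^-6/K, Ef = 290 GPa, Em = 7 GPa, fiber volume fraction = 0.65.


E1 = Ef*Vf + Em*(1-Vf) = 190.95
alpha_1 = (alpha_f*Ef*Vf + alpha_m*Em*(1-Vf))/E1 = 2.19 x 10^-6/K

2.19 x 10^-6/K


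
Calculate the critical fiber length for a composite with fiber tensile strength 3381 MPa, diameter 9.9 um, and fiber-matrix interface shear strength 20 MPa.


Lc = sigma_f * d / (2 * tau_i) = 3381 * 9.9 / (2 * 20) = 836.8 um

836.8 um


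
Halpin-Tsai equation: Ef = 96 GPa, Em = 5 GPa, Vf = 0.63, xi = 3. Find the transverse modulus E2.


eta = (Ef/Em - 1)/(Ef/Em + xi) = (19.2 - 1)/(19.2 + 3) = 0.8198
E2 = Em*(1+xi*eta*Vf)/(1-eta*Vf) = 26.36 GPa

26.36 GPa


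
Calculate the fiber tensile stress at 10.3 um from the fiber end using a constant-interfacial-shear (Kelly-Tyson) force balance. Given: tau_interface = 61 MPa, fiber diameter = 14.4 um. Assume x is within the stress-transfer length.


Force balance: sigma_f * (pi*d^2/4) = tau * (pi*d) * x  ->  sigma_f = 4 * tau * x / d
sigma_f = 4 * 61 * 10.3 / 14.4 = 174.5 MPa

174.5 MPa


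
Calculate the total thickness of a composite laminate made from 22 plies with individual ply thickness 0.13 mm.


h = n * t_ply = 22 * 0.13 = 2.86 mm

2.86 mm


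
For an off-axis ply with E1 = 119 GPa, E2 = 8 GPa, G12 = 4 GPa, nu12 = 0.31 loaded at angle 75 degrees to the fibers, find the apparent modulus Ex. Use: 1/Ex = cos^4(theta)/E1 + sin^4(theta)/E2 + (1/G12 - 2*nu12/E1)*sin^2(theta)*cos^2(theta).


cos^4(75) = 0.004487, sin^4(75) = 0.870513, sin^2(75)*cos^2(75) = 0.0625
1/G12 - 2*nu12/E1 = 1/4 - 2*0.31/119 = 0.24479 GPa^-1
1/Ex = 0.004487/119 + 0.870513/8 + 0.24479*0.0625 = 0.1241512 GPa^-1
Ex = 8.05 GPa

8.05 GPa


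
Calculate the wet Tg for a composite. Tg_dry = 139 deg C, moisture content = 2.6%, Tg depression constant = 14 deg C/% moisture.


Tg_wet = Tg_dry - k*moisture = 139 - 14*2.6 = 102.6 deg C

102.6 deg C


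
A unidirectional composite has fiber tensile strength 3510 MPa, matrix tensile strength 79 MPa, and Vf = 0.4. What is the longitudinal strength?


sigma_1 = sigma_f*Vf + sigma_m*(1-Vf) = 3510*0.4 + 79*0.6 = 1451.4 MPa

1451.4 MPa


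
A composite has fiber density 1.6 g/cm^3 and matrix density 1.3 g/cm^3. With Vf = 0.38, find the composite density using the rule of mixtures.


rho_c = rho_f*Vf + rho_m*(1-Vf) = 1.6*0.38 + 1.3*0.62 = 1.414 g/cm^3

1.414 g/cm^3


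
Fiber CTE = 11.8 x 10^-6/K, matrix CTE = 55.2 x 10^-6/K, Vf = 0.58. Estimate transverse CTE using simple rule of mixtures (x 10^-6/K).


alpha_2 = alpha_f*Vf + alpha_m*(1-Vf) = 11.8*0.58 + 55.2*0.42 = 30.0 x 10^-6/K

30.0 x 10^-6/K


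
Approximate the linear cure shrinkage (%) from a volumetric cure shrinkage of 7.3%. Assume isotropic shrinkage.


Linear shrinkage ≈ vol_shrink/3 = 7.3/3 = 2.433%

2.433%


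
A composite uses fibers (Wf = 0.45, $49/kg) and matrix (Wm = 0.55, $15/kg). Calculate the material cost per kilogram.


Cost = cost_f*Wf + cost_m*Wm = 49*0.45 + 15*0.55 = $30.3/kg

$30.3/kg


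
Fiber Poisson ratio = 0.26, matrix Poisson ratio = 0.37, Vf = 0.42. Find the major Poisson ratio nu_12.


nu_12 = nu_f*Vf + nu_m*(1-Vf) = 0.26*0.42 + 0.37*0.58 = 0.3238

0.3238


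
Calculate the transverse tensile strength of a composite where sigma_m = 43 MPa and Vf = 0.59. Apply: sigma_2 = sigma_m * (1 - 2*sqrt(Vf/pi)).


factor = 1 - 2*sqrt(0.59/pi) = 0.1333
sigma_2 = 43 * 0.1333 = 5.73 MPa

5.73 MPa


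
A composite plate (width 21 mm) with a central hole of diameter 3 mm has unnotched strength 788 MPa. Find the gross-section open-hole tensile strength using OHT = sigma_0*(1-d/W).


OHT = sigma_0*(1-d/W) = 788*(1-3/21) = 675.4 MPa

675.4 MPa


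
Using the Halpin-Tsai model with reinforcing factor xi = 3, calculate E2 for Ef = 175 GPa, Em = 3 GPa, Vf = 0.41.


eta = (Ef/Em - 1)/(Ef/Em + xi) = (58.3333 - 1)/(58.3333 + 3) = 0.9348
E2 = Em*(1+xi*eta*Vf)/(1-eta*Vf) = 10.46 GPa

10.46 GPa


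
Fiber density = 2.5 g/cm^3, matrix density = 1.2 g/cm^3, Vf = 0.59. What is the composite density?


rho_c = rho_f*Vf + rho_m*(1-Vf) = 2.5*0.59 + 1.2*0.41 = 1.967 g/cm^3

1.967 g/cm^3


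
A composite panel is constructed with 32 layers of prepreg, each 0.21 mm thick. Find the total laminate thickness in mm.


h = n * t_ply = 32 * 0.21 = 6.72 mm

6.72 mm


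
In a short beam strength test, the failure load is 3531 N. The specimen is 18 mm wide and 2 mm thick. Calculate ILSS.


ILSS = 3F/(4bh) = 3*3531/(4*18*2) = 73.56 MPa

73.56 MPa


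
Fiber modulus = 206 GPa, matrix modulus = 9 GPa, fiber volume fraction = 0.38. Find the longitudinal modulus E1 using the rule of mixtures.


E1 = Ef*Vf + Em*(1-Vf) = 206*0.38 + 9*0.62 = 83.86 GPa

83.86 GPa


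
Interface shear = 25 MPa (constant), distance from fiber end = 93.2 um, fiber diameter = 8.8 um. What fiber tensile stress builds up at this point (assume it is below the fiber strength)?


Force balance: sigma_f * (pi*d^2/4) = tau * (pi*d) * x  ->  sigma_f = 4 * tau * x / d
sigma_f = 4 * 25 * 93.2 / 8.8 = 1059.1 MPa

1059.1 MPa


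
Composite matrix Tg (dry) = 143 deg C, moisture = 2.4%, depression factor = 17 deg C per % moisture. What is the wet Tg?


Tg_wet = Tg_dry - k*moisture = 143 - 17*2.4 = 102.2 deg C

102.2 deg C


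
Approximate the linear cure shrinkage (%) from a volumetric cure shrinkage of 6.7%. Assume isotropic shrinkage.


Linear shrinkage ≈ vol_shrink/3 = 6.7/3 = 2.233%

2.233%


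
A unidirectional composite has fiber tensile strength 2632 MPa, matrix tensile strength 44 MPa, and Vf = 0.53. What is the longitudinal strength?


sigma_1 = sigma_f*Vf + sigma_m*(1-Vf) = 2632*0.53 + 44*0.47 = 1415.6 MPa

1415.6 MPa


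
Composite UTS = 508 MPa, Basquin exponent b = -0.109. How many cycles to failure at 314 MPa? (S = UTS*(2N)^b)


N = 0.5 * (S/UTS)^(1/b) = 0.5 * (314/508)^(1/-0.109) = 41.2854 cycles

41.2854 cycles


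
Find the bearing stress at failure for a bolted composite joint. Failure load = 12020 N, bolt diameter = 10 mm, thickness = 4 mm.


sigma_br = F/(d*h) = 12020/(10*4) = 300.5 MPa

300.5 MPa


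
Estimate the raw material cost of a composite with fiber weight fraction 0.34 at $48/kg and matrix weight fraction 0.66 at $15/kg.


Cost = cost_f*Wf + cost_m*Wm = 48*0.34 + 15*0.66 = $26.22/kg

$26.22/kg


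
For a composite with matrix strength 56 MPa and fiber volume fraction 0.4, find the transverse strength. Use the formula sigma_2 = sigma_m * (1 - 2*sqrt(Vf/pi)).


factor = 1 - 2*sqrt(0.4/pi) = 0.2864
sigma_2 = 56 * 0.2864 = 16.04 MPa

16.04 MPa


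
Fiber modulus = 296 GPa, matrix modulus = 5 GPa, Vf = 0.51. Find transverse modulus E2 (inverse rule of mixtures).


1/E2 = Vf/Ef + (1-Vf)/Em = 0.51/296 + 0.49/5
E2 = 10.03 GPa

10.03 GPa


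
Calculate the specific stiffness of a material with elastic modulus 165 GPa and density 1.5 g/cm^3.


Specific stiffness = E/rho = 165/1.5 = 110.0 GPa/(g/cm^3)

110.0 GPa/(g/cm^3)


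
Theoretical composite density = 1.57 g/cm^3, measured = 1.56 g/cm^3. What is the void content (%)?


Void% = (rho_theo - rho_actual)/rho_theo * 100 = (1.57 - 1.56)/1.57 * 100 = 0.64%

0.64%


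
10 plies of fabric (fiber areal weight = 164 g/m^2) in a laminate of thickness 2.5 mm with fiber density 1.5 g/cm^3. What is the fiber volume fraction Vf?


Vf = n * FAW / (rho_f * h * 1000) = 10 * 164 / (1.5 * 2.5 * 1000) = 0.4373

0.4373


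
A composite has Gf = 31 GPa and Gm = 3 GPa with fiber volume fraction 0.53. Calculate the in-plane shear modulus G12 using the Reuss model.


1/G12 = Vf/Gf + (1-Vf)/Gm = 0.53/31 + 0.47/3
G12 = 5.75 GPa

5.75 GPa


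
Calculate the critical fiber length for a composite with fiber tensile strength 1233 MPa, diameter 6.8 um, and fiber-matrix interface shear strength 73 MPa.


Lc = sigma_f * d / (2 * tau_i) = 1233 * 6.8 / (2 * 73) = 57.4 um

57.4 um


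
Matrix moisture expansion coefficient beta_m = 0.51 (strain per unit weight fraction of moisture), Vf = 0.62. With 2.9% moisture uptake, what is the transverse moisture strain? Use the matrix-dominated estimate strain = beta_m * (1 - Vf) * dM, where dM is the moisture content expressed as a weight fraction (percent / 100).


dM = 2.9/100 = 0.029
strain = beta_m * (1-Vf) * dM = 0.51 * 0.38 * 0.029 = 0.0056202

0.0056202


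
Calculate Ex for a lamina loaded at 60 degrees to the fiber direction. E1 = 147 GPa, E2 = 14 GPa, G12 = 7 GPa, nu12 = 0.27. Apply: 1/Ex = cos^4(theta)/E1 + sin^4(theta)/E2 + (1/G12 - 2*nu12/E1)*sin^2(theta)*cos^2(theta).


cos^4(60) = 0.0625, sin^4(60) = 0.5625, sin^2(60)*cos^2(60) = 0.1875
1/G12 - 2*nu12/E1 = 1/7 - 2*0.27/147 = 0.139184 GPa^-1
1/Ex = 0.0625/147 + 0.5625/14 + 0.139184*0.1875 = 0.0667007 GPa^-1
Ex = 14.99 GPa

14.99 GPa


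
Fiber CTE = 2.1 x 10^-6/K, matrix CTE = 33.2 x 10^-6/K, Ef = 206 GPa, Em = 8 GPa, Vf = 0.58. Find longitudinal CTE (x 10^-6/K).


E1 = Ef*Vf + Em*(1-Vf) = 122.84
alpha_1 = (alpha_f*Ef*Vf + alpha_m*Em*(1-Vf))/E1 = 2.95 x 10^-6/K

2.95 x 10^-6/K


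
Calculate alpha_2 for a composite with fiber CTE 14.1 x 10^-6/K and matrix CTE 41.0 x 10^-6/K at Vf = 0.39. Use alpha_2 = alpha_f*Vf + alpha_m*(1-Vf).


alpha_2 = alpha_f*Vf + alpha_m*(1-Vf) = 14.1*0.39 + 41.0*0.61 = 30.5 x 10^-6/K

30.5 x 10^-6/K


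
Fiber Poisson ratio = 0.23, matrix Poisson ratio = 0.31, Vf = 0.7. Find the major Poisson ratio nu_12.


nu_12 = nu_f*Vf + nu_m*(1-Vf) = 0.23*0.7 + 0.31*0.3 = 0.254

0.254


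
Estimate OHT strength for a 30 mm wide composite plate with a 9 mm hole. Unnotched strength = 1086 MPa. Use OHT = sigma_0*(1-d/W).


OHT = sigma_0*(1-d/W) = 1086*(1-9/30) = 760.2 MPa

760.2 MPa


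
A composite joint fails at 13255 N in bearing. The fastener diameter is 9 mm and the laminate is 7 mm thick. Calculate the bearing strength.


sigma_br = F/(d*h) = 13255/(9*7) = 210.4 MPa

210.4 MPa


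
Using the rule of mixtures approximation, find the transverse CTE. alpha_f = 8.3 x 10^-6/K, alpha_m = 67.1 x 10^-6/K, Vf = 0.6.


alpha_2 = alpha_f*Vf + alpha_m*(1-Vf) = 8.3*0.6 + 67.1*0.4 = 31.8 x 10^-6/K

31.8 x 10^-6/K


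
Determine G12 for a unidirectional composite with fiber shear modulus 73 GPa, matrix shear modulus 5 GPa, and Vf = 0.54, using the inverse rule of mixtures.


1/G12 = Vf/Gf + (1-Vf)/Gm = 0.54/73 + 0.46/5
G12 = 10.06 GPa

10.06 GPa


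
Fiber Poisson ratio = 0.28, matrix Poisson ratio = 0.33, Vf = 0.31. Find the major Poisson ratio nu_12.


nu_12 = nu_f*Vf + nu_m*(1-Vf) = 0.28*0.31 + 0.33*0.69 = 0.3145

0.3145


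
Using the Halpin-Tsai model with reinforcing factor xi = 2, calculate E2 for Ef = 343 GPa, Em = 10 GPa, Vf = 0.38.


eta = (Ef/Em - 1)/(Ef/Em + xi) = (34.3 - 1)/(34.3 + 2) = 0.9174
E2 = Em*(1+xi*eta*Vf)/(1-eta*Vf) = 26.05 GPa

26.05 GPa


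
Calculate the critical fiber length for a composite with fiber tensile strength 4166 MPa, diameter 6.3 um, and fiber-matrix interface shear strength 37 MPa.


Lc = sigma_f * d / (2 * tau_i) = 4166 * 6.3 / (2 * 37) = 354.7 um

354.7 um


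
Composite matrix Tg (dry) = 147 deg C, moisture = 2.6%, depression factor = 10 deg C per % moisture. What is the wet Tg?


Tg_wet = Tg_dry - k*moisture = 147 - 10*2.6 = 121.0 deg C

121.0 deg C


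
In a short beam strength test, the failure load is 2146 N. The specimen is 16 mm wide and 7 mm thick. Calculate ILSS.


ILSS = 3F/(4bh) = 3*2146/(4*16*7) = 14.37 MPa

14.37 MPa


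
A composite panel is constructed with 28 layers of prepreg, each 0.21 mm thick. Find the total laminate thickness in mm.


h = n * t_ply = 28 * 0.21 = 5.88 mm

5.88 mm


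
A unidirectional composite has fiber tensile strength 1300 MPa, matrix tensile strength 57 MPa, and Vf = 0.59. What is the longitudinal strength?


sigma_1 = sigma_f*Vf + sigma_m*(1-Vf) = 1300*0.59 + 57*0.41 = 790.4 MPa

790.4 MPa


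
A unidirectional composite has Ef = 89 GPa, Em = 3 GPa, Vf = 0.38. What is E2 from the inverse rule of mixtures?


1/E2 = Vf/Ef + (1-Vf)/Em = 0.38/89 + 0.62/3
E2 = 4.74 GPa

4.74 GPa


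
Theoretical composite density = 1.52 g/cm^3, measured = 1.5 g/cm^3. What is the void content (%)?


Void% = (rho_theo - rho_actual)/rho_theo * 100 = (1.52 - 1.5)/1.52 * 100 = 1.32%

1.32%


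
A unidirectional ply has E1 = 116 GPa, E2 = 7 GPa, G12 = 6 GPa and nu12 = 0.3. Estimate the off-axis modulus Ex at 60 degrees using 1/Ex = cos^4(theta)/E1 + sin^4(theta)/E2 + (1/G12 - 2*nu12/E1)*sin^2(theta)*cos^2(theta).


cos^4(60) = 0.0625, sin^4(60) = 0.5625, sin^2(60)*cos^2(60) = 0.1875
1/G12 - 2*nu12/E1 = 1/6 - 2*0.3/116 = 0.161494 GPa^-1
1/Ex = 0.0625/116 + 0.5625/7 + 0.161494*0.1875 = 0.1111761 GPa^-1
Ex = 8.99 GPa

8.99 GPa


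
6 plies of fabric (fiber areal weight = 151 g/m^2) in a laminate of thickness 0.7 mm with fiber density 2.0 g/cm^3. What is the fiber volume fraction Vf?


Vf = n * FAW / (rho_f * h * 1000) = 6 * 151 / (2.0 * 0.7 * 1000) = 0.6471

0.6471


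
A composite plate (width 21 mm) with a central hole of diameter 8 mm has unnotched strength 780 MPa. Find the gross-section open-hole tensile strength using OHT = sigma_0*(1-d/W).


OHT = sigma_0*(1-d/W) = 780*(1-8/21) = 482.9 MPa

482.9 MPa


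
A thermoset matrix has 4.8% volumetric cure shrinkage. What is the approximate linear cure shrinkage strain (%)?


Linear shrinkage ≈ vol_shrink/3 = 4.8/3 = 1.6%

1.6%


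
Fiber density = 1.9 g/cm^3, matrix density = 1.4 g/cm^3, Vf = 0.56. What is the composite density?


rho_c = rho_f*Vf + rho_m*(1-Vf) = 1.9*0.56 + 1.4*0.44 = 1.68 g/cm^3

1.68 g/cm^3


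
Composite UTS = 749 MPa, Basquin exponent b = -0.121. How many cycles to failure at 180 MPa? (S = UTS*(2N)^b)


N = 0.5 * (S/UTS)^(1/b) = 0.5 * (180/749)^(1/-0.121) = 65524.2924 cycles

65524.2924 cycles


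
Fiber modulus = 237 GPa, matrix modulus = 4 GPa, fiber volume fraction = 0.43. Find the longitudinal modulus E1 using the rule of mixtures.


E1 = Ef*Vf + Em*(1-Vf) = 237*0.43 + 4*0.57 = 104.19 GPa

104.19 GPa


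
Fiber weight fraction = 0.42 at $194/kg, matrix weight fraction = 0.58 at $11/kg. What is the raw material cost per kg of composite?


Cost = cost_f*Wf + cost_m*Wm = 194*0.42 + 11*0.58 = $87.86/kg

$87.86/kg


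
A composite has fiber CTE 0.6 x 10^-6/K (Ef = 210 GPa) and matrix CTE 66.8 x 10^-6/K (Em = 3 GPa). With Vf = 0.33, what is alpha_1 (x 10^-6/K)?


E1 = Ef*Vf + Em*(1-Vf) = 71.31
alpha_1 = (alpha_f*Ef*Vf + alpha_m*Em*(1-Vf))/E1 = 2.47 x 10^-6/K

2.47 x 10^-6/K


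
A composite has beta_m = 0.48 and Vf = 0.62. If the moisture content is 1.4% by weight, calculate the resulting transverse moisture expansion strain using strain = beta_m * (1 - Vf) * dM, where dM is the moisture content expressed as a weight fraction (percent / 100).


dM = 1.4/100 = 0.014
strain = beta_m * (1-Vf) * dM = 0.48 * 0.38 * 0.014 = 0.0025536

0.0025536


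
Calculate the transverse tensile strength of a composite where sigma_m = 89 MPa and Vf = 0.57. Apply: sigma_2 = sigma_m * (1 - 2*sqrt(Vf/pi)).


factor = 1 - 2*sqrt(0.57/pi) = 0.1481
sigma_2 = 89 * 0.1481 = 13.18 MPa

13.18 MPa


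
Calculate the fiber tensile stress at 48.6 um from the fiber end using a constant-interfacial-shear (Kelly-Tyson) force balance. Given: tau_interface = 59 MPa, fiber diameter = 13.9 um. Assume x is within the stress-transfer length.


Force balance: sigma_f * (pi*d^2/4) = tau * (pi*d) * x  ->  sigma_f = 4 * tau * x / d
sigma_f = 4 * 59 * 48.6 / 13.9 = 825.2 MPa

825.2 MPa


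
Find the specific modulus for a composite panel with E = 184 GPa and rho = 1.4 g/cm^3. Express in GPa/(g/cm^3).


Specific stiffness = E/rho = 184/1.4 = 131.4 GPa/(g/cm^3)

131.4 GPa/(g/cm^3)


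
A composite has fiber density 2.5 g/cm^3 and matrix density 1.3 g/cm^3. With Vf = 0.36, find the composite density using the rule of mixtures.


rho_c = rho_f*Vf + rho_m*(1-Vf) = 2.5*0.36 + 1.3*0.64 = 1.732 g/cm^3

1.732 g/cm^3


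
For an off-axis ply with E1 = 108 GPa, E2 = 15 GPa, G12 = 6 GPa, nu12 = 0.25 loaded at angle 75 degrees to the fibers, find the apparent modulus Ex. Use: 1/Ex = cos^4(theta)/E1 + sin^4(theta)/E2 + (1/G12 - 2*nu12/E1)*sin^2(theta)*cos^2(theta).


cos^4(75) = 0.004487, sin^4(75) = 0.870513, sin^2(75)*cos^2(75) = 0.0625
1/G12 - 2*nu12/E1 = 1/6 - 2*0.25/108 = 0.162037 GPa^-1
1/Ex = 0.004487/108 + 0.870513/15 + 0.162037*0.0625 = 0.068203 GPa^-1
Ex = 14.66 GPa

14.66 GPa


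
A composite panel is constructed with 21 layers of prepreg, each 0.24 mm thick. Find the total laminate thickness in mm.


h = n * t_ply = 21 * 0.24 = 5.04 mm

5.04 mm


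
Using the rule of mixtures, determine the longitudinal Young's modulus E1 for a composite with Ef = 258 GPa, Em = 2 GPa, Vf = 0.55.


E1 = Ef*Vf + Em*(1-Vf) = 258*0.55 + 2*0.45 = 142.8 GPa

142.8 GPa


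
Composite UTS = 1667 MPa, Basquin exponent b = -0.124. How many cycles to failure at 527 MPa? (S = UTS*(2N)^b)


N = 0.5 * (S/UTS)^(1/b) = 0.5 * (527/1667)^(1/-0.124) = 5398.0389 cycles

5398.0389 cycles


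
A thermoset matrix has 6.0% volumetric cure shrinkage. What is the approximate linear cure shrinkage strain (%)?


Linear shrinkage ≈ vol_shrink/3 = 6.0/3 = 2.0%

2.0%


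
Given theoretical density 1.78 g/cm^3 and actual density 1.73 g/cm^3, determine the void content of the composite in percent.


Void% = (rho_theo - rho_actual)/rho_theo * 100 = (1.78 - 1.73)/1.78 * 100 = 2.81%

2.81%


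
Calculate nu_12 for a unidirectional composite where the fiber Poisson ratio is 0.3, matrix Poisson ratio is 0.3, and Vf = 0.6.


nu_12 = nu_f*Vf + nu_m*(1-Vf) = 0.3*0.6 + 0.3*0.4 = 0.3

0.3


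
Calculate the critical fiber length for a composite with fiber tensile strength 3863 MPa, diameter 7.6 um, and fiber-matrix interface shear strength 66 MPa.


Lc = sigma_f * d / (2 * tau_i) = 3863 * 7.6 / (2 * 66) = 222.4 um

222.4 um


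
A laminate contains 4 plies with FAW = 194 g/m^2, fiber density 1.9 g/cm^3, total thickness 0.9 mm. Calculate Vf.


Vf = n * FAW / (rho_f * h * 1000) = 4 * 194 / (1.9 * 0.9 * 1000) = 0.4538

0.4538


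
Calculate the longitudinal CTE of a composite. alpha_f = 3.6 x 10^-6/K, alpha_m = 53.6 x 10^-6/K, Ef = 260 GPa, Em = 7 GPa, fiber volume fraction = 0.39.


E1 = Ef*Vf + Em*(1-Vf) = 105.67
alpha_1 = (alpha_f*Ef*Vf + alpha_m*Em*(1-Vf))/E1 = 5.62 x 10^-6/K

5.62 x 10^-6/K


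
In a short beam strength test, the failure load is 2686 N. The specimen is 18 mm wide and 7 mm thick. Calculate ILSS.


ILSS = 3F/(4bh) = 3*2686/(4*18*7) = 15.99 MPa

15.99 MPa


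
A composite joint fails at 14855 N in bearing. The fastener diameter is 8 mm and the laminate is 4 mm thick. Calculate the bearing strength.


sigma_br = F/(d*h) = 14855/(8*4) = 464.2 MPa

464.2 MPa


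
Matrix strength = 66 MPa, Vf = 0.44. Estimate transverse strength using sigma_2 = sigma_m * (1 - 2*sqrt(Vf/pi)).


factor = 1 - 2*sqrt(0.44/pi) = 0.2515
sigma_2 = 66 * 0.2515 = 16.6 MPa

16.6 MPa


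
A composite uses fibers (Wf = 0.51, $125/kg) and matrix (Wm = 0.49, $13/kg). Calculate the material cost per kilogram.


Cost = cost_f*Wf + cost_m*Wm = 125*0.51 + 13*0.49 = $70.12/kg

$70.12/kg


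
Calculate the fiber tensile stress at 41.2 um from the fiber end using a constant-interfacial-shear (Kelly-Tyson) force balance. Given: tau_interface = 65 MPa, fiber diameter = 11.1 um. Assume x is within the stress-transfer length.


Force balance: sigma_f * (pi*d^2/4) = tau * (pi*d) * x  ->  sigma_f = 4 * tau * x / d
sigma_f = 4 * 65 * 41.2 / 11.1 = 965.0 MPa

965.0 MPa


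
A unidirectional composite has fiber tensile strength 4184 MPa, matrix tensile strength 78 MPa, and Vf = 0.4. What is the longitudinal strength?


sigma_1 = sigma_f*Vf + sigma_m*(1-Vf) = 4184*0.4 + 78*0.6 = 1720.4 MPa

1720.4 MPa


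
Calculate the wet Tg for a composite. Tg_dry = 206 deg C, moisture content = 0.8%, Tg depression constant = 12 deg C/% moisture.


Tg_wet = Tg_dry - k*moisture = 206 - 12*0.8 = 196.4 deg C

196.4 deg C


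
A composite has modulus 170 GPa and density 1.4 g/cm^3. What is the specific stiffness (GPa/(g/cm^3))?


Specific stiffness = E/rho = 170/1.4 = 121.4 GPa/(g/cm^3)

121.4 GPa/(g/cm^3)


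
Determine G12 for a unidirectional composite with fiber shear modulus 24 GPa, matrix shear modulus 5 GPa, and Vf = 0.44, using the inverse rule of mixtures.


1/G12 = Vf/Gf + (1-Vf)/Gm = 0.44/24 + 0.56/5
G12 = 7.67 GPa

7.67 GPa


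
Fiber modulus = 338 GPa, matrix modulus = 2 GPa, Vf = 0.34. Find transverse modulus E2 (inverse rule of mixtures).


1/E2 = Vf/Ef + (1-Vf)/Em = 0.34/338 + 0.66/2
E2 = 3.02 GPa

3.02 GPa


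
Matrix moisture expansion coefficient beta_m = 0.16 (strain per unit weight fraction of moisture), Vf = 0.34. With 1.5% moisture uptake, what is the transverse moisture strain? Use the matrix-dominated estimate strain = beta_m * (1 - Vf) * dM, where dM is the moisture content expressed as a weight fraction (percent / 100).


dM = 1.5/100 = 0.015
strain = beta_m * (1-Vf) * dM = 0.16 * 0.66 * 0.015 = 0.001584

0.001584


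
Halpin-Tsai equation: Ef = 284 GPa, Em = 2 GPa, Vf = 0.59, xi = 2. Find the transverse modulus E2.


eta = (Ef/Em - 1)/(Ef/Em + xi) = (142.0 - 1)/(142.0 + 2) = 0.9792
E2 = Em*(1+xi*eta*Vf)/(1-eta*Vf) = 10.21 GPa

10.21 GPa


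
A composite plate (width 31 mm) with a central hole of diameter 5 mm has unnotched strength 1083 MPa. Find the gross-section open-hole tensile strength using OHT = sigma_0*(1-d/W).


OHT = sigma_0*(1-d/W) = 1083*(1-5/31) = 908.3 MPa

908.3 MPa


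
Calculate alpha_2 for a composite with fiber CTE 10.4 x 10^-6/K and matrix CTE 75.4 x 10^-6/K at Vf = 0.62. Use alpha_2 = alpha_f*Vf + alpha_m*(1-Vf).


alpha_2 = alpha_f*Vf + alpha_m*(1-Vf) = 10.4*0.62 + 75.4*0.38 = 35.1 x 10^-6/K

35.1 x 10^-6/K


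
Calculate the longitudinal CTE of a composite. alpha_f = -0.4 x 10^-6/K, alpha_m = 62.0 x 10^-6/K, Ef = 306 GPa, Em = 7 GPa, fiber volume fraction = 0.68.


E1 = Ef*Vf + Em*(1-Vf) = 210.32
alpha_1 = (alpha_f*Ef*Vf + alpha_m*Em*(1-Vf))/E1 = 0.26 x 10^-6/K

0.26 x 10^-6/K


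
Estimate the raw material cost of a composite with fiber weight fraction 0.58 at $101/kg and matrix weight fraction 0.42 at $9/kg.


Cost = cost_f*Wf + cost_m*Wm = 101*0.58 + 9*0.42 = $62.36/kg

$62.36/kg


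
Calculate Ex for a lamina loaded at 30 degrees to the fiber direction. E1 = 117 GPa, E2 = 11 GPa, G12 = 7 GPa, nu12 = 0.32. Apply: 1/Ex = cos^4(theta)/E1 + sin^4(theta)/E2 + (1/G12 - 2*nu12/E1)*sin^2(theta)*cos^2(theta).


cos^4(30) = 0.5625, sin^4(30) = 0.0625, sin^2(30)*cos^2(30) = 0.1875
1/G12 - 2*nu12/E1 = 1/7 - 2*0.32/117 = 0.137387 GPa^-1
1/Ex = 0.5625/117 + 0.0625/11 + 0.137387*0.1875 = 0.0362496 GPa^-1
Ex = 27.59 GPa

27.59 GPa


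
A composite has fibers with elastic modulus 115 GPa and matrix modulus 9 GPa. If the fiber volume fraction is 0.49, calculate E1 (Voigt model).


E1 = Ef*Vf + Em*(1-Vf) = 115*0.49 + 9*0.51 = 60.94 GPa

60.94 GPa


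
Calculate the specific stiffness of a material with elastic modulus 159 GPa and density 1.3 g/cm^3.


Specific stiffness = E/rho = 159/1.3 = 122.3 GPa/(g/cm^3)

122.3 GPa/(g/cm^3)


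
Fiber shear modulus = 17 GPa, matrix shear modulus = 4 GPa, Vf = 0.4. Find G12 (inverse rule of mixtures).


1/G12 = Vf/Gf + (1-Vf)/Gm = 0.4/17 + 0.6/4
G12 = 5.76 GPa

5.76 GPa


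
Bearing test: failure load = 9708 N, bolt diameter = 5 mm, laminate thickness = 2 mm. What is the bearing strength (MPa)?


sigma_br = F/(d*h) = 9708/(5*2) = 970.8 MPa

970.8 MPa


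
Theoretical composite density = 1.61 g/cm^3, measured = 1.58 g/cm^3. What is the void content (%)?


Void% = (rho_theo - rho_actual)/rho_theo * 100 = (1.61 - 1.58)/1.61 * 100 = 1.86%

1.86%


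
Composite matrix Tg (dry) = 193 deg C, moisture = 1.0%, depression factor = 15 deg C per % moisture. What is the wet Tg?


Tg_wet = Tg_dry - k*moisture = 193 - 15*1.0 = 178.0 deg C

178.0 deg C


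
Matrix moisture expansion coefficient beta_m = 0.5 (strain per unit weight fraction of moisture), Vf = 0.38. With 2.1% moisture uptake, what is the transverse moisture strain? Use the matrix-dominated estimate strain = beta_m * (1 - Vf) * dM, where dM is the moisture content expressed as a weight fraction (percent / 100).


dM = 2.1/100 = 0.021
strain = beta_m * (1-Vf) * dM = 0.5 * 0.62 * 0.021 = 0.00651

0.00651


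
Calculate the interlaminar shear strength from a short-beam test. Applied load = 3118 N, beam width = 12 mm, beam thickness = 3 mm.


ILSS = 3F/(4bh) = 3*3118/(4*12*3) = 64.96 MPa

64.96 MPa


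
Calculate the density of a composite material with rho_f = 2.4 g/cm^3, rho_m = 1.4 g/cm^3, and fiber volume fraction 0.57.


rho_c = rho_f*Vf + rho_m*(1-Vf) = 2.4*0.57 + 1.4*0.43 = 1.97 g/cm^3

1.97 g/cm^3


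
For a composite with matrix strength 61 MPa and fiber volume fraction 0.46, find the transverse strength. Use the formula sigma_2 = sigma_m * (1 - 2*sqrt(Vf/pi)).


factor = 1 - 2*sqrt(0.46/pi) = 0.2347
sigma_2 = 61 * 0.2347 = 14.32 MPa

14.32 MPa


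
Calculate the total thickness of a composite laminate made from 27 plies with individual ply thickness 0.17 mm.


h = n * t_ply = 27 * 0.17 = 4.59 mm

4.59 mm


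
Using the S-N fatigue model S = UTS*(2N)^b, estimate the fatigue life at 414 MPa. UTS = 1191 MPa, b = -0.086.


N = 0.5 * (S/UTS)^(1/b) = 0.5 * (414/1191)^(1/-0.086) = 108429.9633 cycles

108429.9633 cycles


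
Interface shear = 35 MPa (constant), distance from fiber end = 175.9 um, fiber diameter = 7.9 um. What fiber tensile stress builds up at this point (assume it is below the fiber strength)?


Force balance: sigma_f * (pi*d^2/4) = tau * (pi*d) * x  ->  sigma_f = 4 * tau * x / d
sigma_f = 4 * 35 * 175.9 / 7.9 = 3117.2 MPa

3117.2 MPa


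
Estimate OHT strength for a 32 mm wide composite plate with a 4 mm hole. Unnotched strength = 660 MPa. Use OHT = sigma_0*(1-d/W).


OHT = sigma_0*(1-d/W) = 660*(1-4/32) = 577.5 MPa

577.5 MPa


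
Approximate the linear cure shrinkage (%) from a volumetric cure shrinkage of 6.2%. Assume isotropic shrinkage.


Linear shrinkage ≈ vol_shrink/3 = 6.2/3 = 2.067%

2.067%


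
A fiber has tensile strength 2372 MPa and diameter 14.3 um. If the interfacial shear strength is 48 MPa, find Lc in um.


Lc = sigma_f * d / (2 * tau_i) = 2372 * 14.3 / (2 * 48) = 353.3 um

353.3 um


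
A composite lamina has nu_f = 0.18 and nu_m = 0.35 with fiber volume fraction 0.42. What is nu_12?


nu_12 = nu_f*Vf + nu_m*(1-Vf) = 0.18*0.42 + 0.35*0.58 = 0.2786

0.2786


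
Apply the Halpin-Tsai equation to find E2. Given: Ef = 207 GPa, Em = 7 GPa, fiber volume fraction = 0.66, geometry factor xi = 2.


eta = (Ef/Em - 1)/(Ef/Em + xi) = (29.5714 - 1)/(29.5714 + 2) = 0.905
E2 = Em*(1+xi*eta*Vf)/(1-eta*Vf) = 38.15 GPa

38.15 GPa


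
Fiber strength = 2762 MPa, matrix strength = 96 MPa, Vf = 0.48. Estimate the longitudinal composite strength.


sigma_1 = sigma_f*Vf + sigma_m*(1-Vf) = 2762*0.48 + 96*0.52 = 1375.7 MPa

1375.7 MPa


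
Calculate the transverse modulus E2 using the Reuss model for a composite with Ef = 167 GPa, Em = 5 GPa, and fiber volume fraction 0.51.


1/E2 = Vf/Ef + (1-Vf)/Em = 0.51/167 + 0.49/5
E2 = 9.9 GPa

9.9 GPa


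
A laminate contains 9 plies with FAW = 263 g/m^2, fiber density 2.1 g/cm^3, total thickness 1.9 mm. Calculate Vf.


Vf = n * FAW / (rho_f * h * 1000) = 9 * 263 / (2.1 * 1.9 * 1000) = 0.5932

0.5932


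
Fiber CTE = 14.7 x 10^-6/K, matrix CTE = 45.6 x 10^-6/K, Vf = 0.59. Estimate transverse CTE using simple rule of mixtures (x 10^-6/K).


alpha_2 = alpha_f*Vf + alpha_m*(1-Vf) = 14.7*0.59 + 45.6*0.41 = 27.4 x 10^-6/K

27.4 x 10^-6/K


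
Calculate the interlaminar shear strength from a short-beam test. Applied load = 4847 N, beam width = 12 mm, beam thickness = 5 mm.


ILSS = 3F/(4bh) = 3*4847/(4*12*5) = 60.59 MPa

60.59 MPa


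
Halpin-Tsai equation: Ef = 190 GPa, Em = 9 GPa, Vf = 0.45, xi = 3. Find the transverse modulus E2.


eta = (Ef/Em - 1)/(Ef/Em + xi) = (21.1111 - 1)/(21.1111 + 3) = 0.8341
E2 = Em*(1+xi*eta*Vf)/(1-eta*Vf) = 30.63 GPa

30.63 GPa


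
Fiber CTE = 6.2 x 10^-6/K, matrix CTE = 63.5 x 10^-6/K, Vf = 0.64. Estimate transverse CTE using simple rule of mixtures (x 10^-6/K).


alpha_2 = alpha_f*Vf + alpha_m*(1-Vf) = 6.2*0.64 + 63.5*0.36 = 26.8 x 10^-6/K

26.8 x 10^-6/K


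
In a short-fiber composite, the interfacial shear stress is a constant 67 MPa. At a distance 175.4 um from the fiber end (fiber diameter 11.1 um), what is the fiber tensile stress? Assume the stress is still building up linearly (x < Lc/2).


Force balance: sigma_f * (pi*d^2/4) = tau * (pi*d) * x  ->  sigma_f = 4 * tau * x / d
sigma_f = 4 * 67 * 175.4 / 11.1 = 4234.9 MPa

4234.9 MPa


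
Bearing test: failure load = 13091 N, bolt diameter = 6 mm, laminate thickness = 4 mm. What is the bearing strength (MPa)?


sigma_br = F/(d*h) = 13091/(6*4) = 545.5 MPa

545.5 MPa


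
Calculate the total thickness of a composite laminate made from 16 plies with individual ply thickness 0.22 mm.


h = n * t_ply = 16 * 0.22 = 3.52 mm

3.52 mm


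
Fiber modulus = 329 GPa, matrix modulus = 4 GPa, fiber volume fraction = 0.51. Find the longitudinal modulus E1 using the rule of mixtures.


E1 = Ef*Vf + Em*(1-Vf) = 329*0.51 + 4*0.49 = 169.75 GPa

169.75 GPa


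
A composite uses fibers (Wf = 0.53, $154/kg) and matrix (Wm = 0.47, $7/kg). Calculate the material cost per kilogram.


Cost = cost_f*Wf + cost_m*Wm = 154*0.53 + 7*0.47 = $84.91/kg

$84.91/kg


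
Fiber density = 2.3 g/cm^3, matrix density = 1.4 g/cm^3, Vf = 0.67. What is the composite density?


rho_c = rho_f*Vf + rho_m*(1-Vf) = 2.3*0.67 + 1.4*0.33 = 2.003 g/cm^3

2.003 g/cm^3


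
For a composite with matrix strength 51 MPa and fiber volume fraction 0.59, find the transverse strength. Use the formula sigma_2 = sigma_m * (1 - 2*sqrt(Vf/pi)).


factor = 1 - 2*sqrt(0.59/pi) = 0.1333
sigma_2 = 51 * 0.1333 = 6.8 MPa

6.8 MPa


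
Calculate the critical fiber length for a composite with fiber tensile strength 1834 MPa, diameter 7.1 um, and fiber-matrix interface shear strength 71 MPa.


Lc = sigma_f * d / (2 * tau_i) = 1834 * 7.1 / (2 * 71) = 91.7 um

91.7 um


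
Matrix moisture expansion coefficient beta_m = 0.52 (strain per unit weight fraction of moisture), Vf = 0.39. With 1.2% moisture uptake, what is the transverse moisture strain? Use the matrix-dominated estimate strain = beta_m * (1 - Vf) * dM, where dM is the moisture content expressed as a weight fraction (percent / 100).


dM = 1.2/100 = 0.012
strain = beta_m * (1-Vf) * dM = 0.52 * 0.61 * 0.012 = 0.0038064

0.0038064


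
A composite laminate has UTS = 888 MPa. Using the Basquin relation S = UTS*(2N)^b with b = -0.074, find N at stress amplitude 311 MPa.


N = 0.5 * (S/UTS)^(1/b) = 0.5 * (311/888)^(1/-0.074) = 718517.3471 cycles

718517.3471 cycles


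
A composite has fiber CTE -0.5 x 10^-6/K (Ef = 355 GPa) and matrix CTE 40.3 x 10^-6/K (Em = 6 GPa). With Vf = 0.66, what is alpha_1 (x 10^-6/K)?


E1 = Ef*Vf + Em*(1-Vf) = 236.34
alpha_1 = (alpha_f*Ef*Vf + alpha_m*Em*(1-Vf))/E1 = -0.15 x 10^-6/K

-0.15 x 10^-6/K


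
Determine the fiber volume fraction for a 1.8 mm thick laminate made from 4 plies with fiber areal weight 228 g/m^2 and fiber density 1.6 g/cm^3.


Vf = n * FAW / (rho_f * h * 1000) = 4 * 228 / (1.6 * 1.8 * 1000) = 0.3167

0.3167


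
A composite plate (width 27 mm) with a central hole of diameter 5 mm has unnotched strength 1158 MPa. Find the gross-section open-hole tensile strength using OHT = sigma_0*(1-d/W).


OHT = sigma_0*(1-d/W) = 1158*(1-5/27) = 943.6 MPa

943.6 MPa


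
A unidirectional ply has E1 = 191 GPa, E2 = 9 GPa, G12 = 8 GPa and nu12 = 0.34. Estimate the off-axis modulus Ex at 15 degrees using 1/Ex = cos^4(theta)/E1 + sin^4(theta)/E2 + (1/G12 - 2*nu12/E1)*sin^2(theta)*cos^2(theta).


cos^4(15) = 0.870513, sin^4(15) = 0.004487, sin^2(15)*cos^2(15) = 0.0625
1/G12 - 2*nu12/E1 = 1/8 - 2*0.34/191 = 0.12144 GPa^-1
1/Ex = 0.870513/191 + 0.004487/9 + 0.12144*0.0625 = 0.0126462 GPa^-1
Ex = 79.07 GPa

79.07 GPa


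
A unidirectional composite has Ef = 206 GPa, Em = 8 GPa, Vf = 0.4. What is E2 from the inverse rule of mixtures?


1/E2 = Vf/Ef + (1-Vf)/Em = 0.4/206 + 0.6/8
E2 = 13.0 GPa

13.0 GPa


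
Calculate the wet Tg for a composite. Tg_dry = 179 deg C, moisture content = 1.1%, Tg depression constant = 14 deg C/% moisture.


Tg_wet = Tg_dry - k*moisture = 179 - 14*1.1 = 163.6 deg C

163.6 deg C


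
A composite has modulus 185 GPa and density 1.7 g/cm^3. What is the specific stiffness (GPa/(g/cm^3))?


Specific stiffness = E/rho = 185/1.7 = 108.8 GPa/(g/cm^3)

108.8 GPa/(g/cm^3)


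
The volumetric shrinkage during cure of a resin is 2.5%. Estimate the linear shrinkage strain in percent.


Linear shrinkage ≈ vol_shrink/3 = 2.5/3 = 0.833%

0.833%


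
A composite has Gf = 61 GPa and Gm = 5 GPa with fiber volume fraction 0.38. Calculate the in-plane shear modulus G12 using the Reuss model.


1/G12 = Vf/Gf + (1-Vf)/Gm = 0.38/61 + 0.62/5
G12 = 7.68 GPa

7.68 GPa


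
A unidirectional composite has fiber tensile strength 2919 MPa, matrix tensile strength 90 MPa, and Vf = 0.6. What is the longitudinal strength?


sigma_1 = sigma_f*Vf + sigma_m*(1-Vf) = 2919*0.6 + 90*0.4 = 1787.4 MPa

1787.4 MPa


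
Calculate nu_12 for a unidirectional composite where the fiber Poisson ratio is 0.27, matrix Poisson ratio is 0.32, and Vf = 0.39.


nu_12 = nu_f*Vf + nu_m*(1-Vf) = 0.27*0.39 + 0.32*0.61 = 0.3005

0.3005


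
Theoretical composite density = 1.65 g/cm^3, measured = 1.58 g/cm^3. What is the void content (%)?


Void% = (rho_theo - rho_actual)/rho_theo * 100 = (1.65 - 1.58)/1.65 * 100 = 4.24%

4.24%


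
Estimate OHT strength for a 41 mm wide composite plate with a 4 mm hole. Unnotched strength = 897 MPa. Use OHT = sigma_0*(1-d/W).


OHT = sigma_0*(1-d/W) = 897*(1-4/41) = 809.5 MPa

809.5 MPa


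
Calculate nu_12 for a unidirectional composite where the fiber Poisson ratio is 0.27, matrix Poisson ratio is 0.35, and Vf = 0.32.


nu_12 = nu_f*Vf + nu_m*(1-Vf) = 0.27*0.32 + 0.35*0.68 = 0.3244

0.3244


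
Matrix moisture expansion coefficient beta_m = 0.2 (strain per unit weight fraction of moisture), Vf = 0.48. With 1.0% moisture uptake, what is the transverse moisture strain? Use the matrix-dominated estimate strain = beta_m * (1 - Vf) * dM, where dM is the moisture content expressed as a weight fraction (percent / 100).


dM = 1.0/100 = 0.01
strain = beta_m * (1-Vf) * dM = 0.2 * 0.52 * 0.01 = 0.00104

0.00104


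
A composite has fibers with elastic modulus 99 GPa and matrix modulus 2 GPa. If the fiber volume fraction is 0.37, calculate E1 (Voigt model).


E1 = Ef*Vf + Em*(1-Vf) = 99*0.37 + 2*0.63 = 37.89 GPa

37.89 GPa


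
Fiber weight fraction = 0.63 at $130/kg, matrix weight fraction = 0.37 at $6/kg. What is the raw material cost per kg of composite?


Cost = cost_f*Wf + cost_m*Wm = 130*0.63 + 6*0.37 = $84.12/kg

$84.12/kg


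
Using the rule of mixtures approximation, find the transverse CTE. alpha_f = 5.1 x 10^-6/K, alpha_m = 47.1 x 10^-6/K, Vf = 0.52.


alpha_2 = alpha_f*Vf + alpha_m*(1-Vf) = 5.1*0.52 + 47.1*0.48 = 25.3 x 10^-6/K

25.3 x 10^-6/K


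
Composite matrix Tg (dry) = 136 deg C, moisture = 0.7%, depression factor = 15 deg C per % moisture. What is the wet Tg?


Tg_wet = Tg_dry - k*moisture = 136 - 15*0.7 = 125.5 deg C

125.5 deg C


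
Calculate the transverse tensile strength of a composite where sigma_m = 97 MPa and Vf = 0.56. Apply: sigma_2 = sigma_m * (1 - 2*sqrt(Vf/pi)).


factor = 1 - 2*sqrt(0.56/pi) = 0.1556
sigma_2 = 97 * 0.1556 = 15.09 MPa

15.09 MPa


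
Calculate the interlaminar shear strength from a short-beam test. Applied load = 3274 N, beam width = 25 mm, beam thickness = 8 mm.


ILSS = 3F/(4bh) = 3*3274/(4*25*8) = 12.28 MPa

12.28 MPa


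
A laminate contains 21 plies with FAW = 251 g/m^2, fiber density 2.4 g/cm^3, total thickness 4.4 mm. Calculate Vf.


Vf = n * FAW / (rho_f * h * 1000) = 21 * 251 / (2.4 * 4.4 * 1000) = 0.4991

0.4991


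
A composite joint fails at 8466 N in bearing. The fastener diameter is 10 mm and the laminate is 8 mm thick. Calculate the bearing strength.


sigma_br = F/(d*h) = 8466/(10*8) = 105.8 MPa

105.8 MPa


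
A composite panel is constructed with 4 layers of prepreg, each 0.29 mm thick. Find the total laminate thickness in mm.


h = n * t_ply = 4 * 0.29 = 1.16 mm

1.16 mm


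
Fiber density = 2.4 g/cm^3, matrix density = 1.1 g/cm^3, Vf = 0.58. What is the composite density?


rho_c = rho_f*Vf + rho_m*(1-Vf) = 2.4*0.58 + 1.1*0.42 = 1.854 g/cm^3

1.854 g/cm^3


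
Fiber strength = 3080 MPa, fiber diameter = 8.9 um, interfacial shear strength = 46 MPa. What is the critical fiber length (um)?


Lc = sigma_f * d / (2 * tau_i) = 3080 * 8.9 / (2 * 46) = 298.0 um

298.0 um


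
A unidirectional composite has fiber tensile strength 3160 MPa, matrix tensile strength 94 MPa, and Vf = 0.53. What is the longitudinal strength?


sigma_1 = sigma_f*Vf + sigma_m*(1-Vf) = 3160*0.53 + 94*0.47 = 1719.0 MPa

1719.0 MPa


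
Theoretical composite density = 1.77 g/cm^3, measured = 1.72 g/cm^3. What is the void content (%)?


Void% = (rho_theo - rho_actual)/rho_theo * 100 = (1.77 - 1.72)/1.77 * 100 = 2.82%

2.82%


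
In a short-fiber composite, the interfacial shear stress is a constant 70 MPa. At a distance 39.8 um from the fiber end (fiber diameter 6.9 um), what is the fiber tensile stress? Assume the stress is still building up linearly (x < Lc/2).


Force balance: sigma_f * (pi*d^2/4) = tau * (pi*d) * x  ->  sigma_f = 4 * tau * x / d
sigma_f = 4 * 70 * 39.8 / 6.9 = 1615.1 MPa

1615.1 MPa


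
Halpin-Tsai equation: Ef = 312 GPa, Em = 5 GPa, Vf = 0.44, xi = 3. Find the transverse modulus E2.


eta = (Ef/Em - 1)/(Ef/Em + xi) = (62.4 - 1)/(62.4 + 3) = 0.9388
E2 = Em*(1+xi*eta*Vf)/(1-eta*Vf) = 19.08 GPa

19.08 GPa


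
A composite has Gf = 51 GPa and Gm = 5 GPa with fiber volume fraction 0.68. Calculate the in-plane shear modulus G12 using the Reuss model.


1/G12 = Vf/Gf + (1-Vf)/Gm = 0.68/51 + 0.32/5
G12 = 12.93 GPa

12.93 GPa


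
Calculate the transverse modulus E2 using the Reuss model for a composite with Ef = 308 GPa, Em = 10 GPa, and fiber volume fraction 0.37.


1/E2 = Vf/Ef + (1-Vf)/Em = 0.37/308 + 0.63/10
E2 = 15.58 GPa

15.58 GPa
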